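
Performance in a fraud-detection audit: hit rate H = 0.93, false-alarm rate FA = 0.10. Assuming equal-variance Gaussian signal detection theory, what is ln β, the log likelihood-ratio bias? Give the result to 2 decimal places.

ln β = -0.27

Φ⁻¹(H) = Φ⁻¹(0.93) = 1.476
Φ⁻¹(FA) = Φ⁻¹(0.10) = -1.282
ln β = −½·[z(H)² − z(FA)²] = −0.5 × (2.179 − 1.644) = -0.2675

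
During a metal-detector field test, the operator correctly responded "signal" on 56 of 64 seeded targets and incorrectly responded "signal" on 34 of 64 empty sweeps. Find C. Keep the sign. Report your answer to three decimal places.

H = 56/64 = 0.8750
FA = 34/64 = 0.5312
z(H) = 1.1503
z(FA) = 0.0783
c = −½·[z(H) + z(FA)] = −0.5 × (1.1503 + 0.0783) = -0.6143

C = -0.614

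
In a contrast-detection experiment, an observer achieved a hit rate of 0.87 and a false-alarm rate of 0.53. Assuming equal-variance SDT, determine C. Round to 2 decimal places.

C = -0.60

z(H) = 1.1264
z(FA) = 0.0753
c = −½·[z(H) + z(FA)] = −0.5 × (1.1264 + 0.0753) = -0.60085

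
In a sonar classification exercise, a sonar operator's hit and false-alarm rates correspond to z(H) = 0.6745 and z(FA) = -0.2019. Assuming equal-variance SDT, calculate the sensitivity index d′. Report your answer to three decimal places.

d′ = 0.876

d' = z(H) − z(FA) = 0.6745 − (-0.2019) = 0.8764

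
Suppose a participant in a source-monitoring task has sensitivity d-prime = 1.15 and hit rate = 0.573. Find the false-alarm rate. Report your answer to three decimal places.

false-alarm rate = 0.167

z(hit rate) = z(0.573) = 0.1840
z(FA) = z(H) − d' = 0.1840 − 1.15 = -0.9660
false-alarm rate = Φ(-0.9660) = 0.1670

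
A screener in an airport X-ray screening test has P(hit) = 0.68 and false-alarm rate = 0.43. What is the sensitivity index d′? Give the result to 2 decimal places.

z(0.68) = 0.468, z(0.43) = -0.176
d' = z(H) − z(FA) = 0.468 − (-0.176) = 0.644

d′ = 0.64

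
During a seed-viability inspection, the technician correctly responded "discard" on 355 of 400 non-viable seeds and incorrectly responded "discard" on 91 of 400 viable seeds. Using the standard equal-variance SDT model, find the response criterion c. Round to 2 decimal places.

c = -0.23

H = 355/400 = 0.8875
FA = 91/400 = 0.2275
z(H) = 1.213
z(FA) = -0.747
c = −½·[z(H) + z(FA)] = −0.5 × (1.213 + (-0.747)) = -0.233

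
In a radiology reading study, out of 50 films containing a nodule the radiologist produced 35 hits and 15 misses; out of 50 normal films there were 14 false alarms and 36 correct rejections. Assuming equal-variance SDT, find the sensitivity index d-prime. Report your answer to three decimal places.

H = 35/50 = 0.7000
FA = 14/50 = 0.2800
z(0.7000) = 0.5244, z(0.2800) = -0.5828
d' = z(H) − z(FA) = 0.5244 − (-0.5828) = 1.1072

d-prime = 1.107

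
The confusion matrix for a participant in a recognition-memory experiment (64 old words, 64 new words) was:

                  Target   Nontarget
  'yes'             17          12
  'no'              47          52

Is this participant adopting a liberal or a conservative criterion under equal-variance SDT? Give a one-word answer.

conservative

z(H) = -0.626, z(FA) = -0.887
c = −½·(z(H) + z(FA)) = 0.7565
c > 0 → conservative criterion (biased toward responding “no”).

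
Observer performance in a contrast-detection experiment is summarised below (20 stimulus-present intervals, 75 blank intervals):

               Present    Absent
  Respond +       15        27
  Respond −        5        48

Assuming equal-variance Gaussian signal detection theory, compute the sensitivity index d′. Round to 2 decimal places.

d′ = 1.03

H = 15/20 = 0.7500
FA = 27/75 = 0.3600
z(H) = z(0.7500) = 0.6745
z(FA) = z(0.3600) = -0.3585
d' = z(H) − z(FA) = 0.6745 − (-0.3585) = 1.0330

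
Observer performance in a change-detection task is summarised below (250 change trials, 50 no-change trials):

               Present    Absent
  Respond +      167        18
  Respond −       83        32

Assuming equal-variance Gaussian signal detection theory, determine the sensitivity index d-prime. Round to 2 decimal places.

H = 167/250 = 0.6680
FA = 18/50 = 0.3600
Φ⁻¹(H) = 0.4344
Φ⁻¹(FA) = -0.3585
d' = z(H) − z(FA) = 0.4344 − (-0.3585) = 0.7929

d-prime = 0.79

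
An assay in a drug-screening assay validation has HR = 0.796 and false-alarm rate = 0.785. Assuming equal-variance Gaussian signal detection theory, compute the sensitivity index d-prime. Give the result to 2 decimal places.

z(0.796) = 0.8274, z(0.785) = 0.7892
d' = z(H) − z(FA) = 0.8274 − 0.7892 = 0.0382

d-prime = 0.04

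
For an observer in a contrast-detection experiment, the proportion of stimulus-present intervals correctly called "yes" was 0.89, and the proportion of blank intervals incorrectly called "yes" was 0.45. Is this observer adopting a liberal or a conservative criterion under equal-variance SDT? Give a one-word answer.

z(H) = 1.227, z(FA) = -0.126
c = −½·(z(H) + z(FA)) = -0.5505
c < 0 → liberal criterion (biased toward responding “yes”).

liberal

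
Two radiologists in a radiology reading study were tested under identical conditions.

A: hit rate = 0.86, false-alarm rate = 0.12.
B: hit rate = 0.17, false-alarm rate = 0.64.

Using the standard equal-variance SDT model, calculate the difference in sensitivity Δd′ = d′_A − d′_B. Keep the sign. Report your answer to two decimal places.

A: z(0.86) = 1.080, z(0.12) = -1.175, d' = 2.255
B: z(0.17) = -0.954, z(0.64) = 0.358, d' = -1.312
Δd' = d'_A − d'_B = 2.255 − (-1.312) = 3.567
A has the higher sensitivity.

Δd′ = 3.57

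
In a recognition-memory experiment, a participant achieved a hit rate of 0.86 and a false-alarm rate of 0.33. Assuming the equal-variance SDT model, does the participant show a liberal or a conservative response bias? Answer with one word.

z(H) = 1.080, z(FA) = -0.440
c = −½·(z(H) + z(FA)) = -0.320
c < 0 → liberal criterion (biased toward responding “yes”).

liberal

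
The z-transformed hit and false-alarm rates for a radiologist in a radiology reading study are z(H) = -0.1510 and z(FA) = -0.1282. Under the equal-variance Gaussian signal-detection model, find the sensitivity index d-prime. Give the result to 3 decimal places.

d-prime = -0.023

d' = z(H) − z(FA) = -0.1510 − (-0.1282) = -0.0228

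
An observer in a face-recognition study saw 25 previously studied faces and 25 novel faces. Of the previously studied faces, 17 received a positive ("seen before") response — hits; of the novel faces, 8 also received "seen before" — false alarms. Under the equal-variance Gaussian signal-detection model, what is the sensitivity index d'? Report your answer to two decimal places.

H = 17/25 = 0.6800
FA = 8/25 = 0.3200
z(H) = z(0.6800) = 0.4677
z(FA) = z(0.3200) = -0.4677
d' = z(H) − z(FA) = 0.4677 − (-0.4677) = 0.9354

d' = 0.94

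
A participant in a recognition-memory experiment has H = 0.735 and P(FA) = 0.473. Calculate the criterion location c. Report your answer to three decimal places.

z(H) = z(0.735) = 0.6280
z(FA) = z(0.473) = -0.0677
c = −½·[z(H) + z(FA)] = −0.5 × (0.6280 + (-0.0677)) = -0.28015

c = -0.280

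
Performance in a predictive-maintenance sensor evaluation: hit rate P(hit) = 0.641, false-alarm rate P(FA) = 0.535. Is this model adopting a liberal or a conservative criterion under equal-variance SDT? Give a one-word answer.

z(H) = 0.361, z(FA) = 0.088
c = −½·(z(H) + z(FA)) = -0.2245
c < 0 → liberal criterion (biased toward responding “yes”).

liberal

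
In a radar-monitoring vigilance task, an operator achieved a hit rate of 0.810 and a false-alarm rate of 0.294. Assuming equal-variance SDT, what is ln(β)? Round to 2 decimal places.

ln β = -0.24

Φ⁻¹(H) = Φ⁻¹(0.810) = 0.878
Φ⁻¹(FA) = Φ⁻¹(0.294) = -0.542
ln β = −½·[z(H)² − z(FA)²] = −0.5 × (0.771 − 0.294) = -0.2385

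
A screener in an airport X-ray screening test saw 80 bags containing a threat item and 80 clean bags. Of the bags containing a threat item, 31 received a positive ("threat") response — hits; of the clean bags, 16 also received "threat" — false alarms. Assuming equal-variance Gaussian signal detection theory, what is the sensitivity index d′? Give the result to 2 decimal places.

d′ = 0.56

H = 31/80 = 0.3875
FA = 16/80 = 0.2000
z(H) = -0.286
z(FA) = -0.842
d' = z(H) − z(FA) = -0.286 − (-0.842) = 0.556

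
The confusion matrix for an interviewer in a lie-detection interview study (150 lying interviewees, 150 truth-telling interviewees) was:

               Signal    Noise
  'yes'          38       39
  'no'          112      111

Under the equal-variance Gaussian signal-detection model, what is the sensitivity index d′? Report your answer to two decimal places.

d′ = -0.02

H = 38/150 = 0.2533
FA = 39/150 = 0.2600
Φ⁻¹(H) = -0.664
Φ⁻¹(FA) = -0.643
d' = z(H) − z(FA) = -0.664 − (-0.643) = -0.021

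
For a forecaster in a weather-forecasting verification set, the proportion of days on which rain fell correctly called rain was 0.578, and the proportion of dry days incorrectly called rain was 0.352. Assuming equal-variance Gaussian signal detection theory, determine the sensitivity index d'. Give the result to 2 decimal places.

d' = 0.58

Φ⁻¹(H) = 0.1968
Φ⁻¹(FA) = -0.3799
d' = z(H) − z(FA) = 0.1968 − (-0.3799) = 0.5767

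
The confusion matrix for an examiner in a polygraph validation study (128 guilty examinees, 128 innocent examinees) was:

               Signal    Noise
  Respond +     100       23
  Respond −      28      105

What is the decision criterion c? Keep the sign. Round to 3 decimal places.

c = 0.070

H = 100/128 = 0.7812
FA = 23/128 = 0.1797
z(H) = z(0.7812) = 0.7763
z(FA) = z(0.1797) = -0.9165
c = −½·[z(H) + z(FA)] = −0.5 × (0.7763 + (-0.9165)) = 0.0701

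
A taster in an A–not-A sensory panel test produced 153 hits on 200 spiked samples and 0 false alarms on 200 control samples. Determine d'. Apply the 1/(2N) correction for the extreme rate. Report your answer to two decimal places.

The false-alarm rate is 0/200 = 0, so apply the 1/(2N) correction: FA → 1/(2·200) = 0.00250.
z(H) = z(0.76500) = 0.722
z(FA) = z(0.00250) = -2.807
d' = 0.722 − (-2.807) = 3.529

d' = 3.53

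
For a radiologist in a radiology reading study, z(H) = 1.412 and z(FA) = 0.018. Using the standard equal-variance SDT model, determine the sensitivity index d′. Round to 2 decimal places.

d' = z(H) − z(FA) = 1.412 − 0.018 = 1.394

d′ = 1.39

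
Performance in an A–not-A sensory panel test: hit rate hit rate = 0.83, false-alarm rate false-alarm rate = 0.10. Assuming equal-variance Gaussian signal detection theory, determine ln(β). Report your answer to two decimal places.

Φ⁻¹(H) = 0.954
Φ⁻¹(FA) = -1.282
ln β = −½·[z(H)² − z(FA)²] = −0.5 × (0.910 − 1.644) = 0.367

ln β = 0.37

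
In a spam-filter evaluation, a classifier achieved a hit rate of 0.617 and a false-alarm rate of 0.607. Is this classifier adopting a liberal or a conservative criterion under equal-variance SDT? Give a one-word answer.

z(H) = 0.298, z(FA) = 0.272
c = −½·(z(H) + z(FA)) = -0.285
c < 0 → liberal criterion (biased toward responding “yes”).

liberal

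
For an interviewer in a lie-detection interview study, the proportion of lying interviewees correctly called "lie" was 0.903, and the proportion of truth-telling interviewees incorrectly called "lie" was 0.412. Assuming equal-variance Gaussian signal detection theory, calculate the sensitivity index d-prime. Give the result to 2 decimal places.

d-prime = 1.52

z(H) = z(0.903) = 1.2988
z(FA) = z(0.412) = -0.2224
d' = z(H) − z(FA) = 1.2988 − (-0.2224) = 1.5212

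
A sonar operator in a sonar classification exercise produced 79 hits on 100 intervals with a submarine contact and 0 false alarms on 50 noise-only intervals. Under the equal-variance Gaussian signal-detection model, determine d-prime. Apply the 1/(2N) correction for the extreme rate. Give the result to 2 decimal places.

d-prime = 3.13

The false-alarm rate is 0/50 = 0, so apply the 1/(2N) correction: FA → 1/(2·50) = 0.01000.
z(H) = z(0.79000) = 0.806
z(FA) = z(0.01000) = -2.326
d' = 0.806 − (-2.326) = 3.132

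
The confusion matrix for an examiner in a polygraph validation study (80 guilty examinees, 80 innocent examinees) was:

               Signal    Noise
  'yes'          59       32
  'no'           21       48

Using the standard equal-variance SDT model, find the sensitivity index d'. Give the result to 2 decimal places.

H = 59/80 = 0.7375
FA = 32/80 = 0.4000
z(0.7375) = 0.6357, z(0.4000) = -0.2533
d' = z(H) − z(FA) = 0.6357 − (-0.2533) = 0.8890

d' = 0.89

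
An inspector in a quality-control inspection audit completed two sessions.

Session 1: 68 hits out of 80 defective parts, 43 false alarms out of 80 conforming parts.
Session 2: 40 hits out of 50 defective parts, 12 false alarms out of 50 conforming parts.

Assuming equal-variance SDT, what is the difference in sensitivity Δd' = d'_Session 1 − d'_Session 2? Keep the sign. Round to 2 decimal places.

Δd' = -0.61

Session 1: z(0.8500) = 1.036, z(0.5375) = 0.094, d' = 0.942
Session 2: z(0.8000) = 0.842, z(0.2400) = -0.706, d' = 1.548
Δd' = d'_Session 1 − d'_Session 2 = 0.942 − 1.548 = -0.606
Session 2 has the higher sensitivity.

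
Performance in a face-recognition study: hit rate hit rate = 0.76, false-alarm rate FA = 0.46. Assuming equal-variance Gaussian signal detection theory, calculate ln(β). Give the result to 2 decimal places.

z(H) = z(0.76) = 0.706
z(FA) = z(0.46) = -0.100
ln β = −½·[z(H)² − z(FA)²] = −0.5 × (0.498 − 0.010) = -0.244

ln β = -0.24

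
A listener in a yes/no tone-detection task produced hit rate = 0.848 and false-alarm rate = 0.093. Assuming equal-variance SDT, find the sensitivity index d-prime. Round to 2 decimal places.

z(0.848) = 1.0279, z(0.093) = -1.3225
d' = z(H) − z(FA) = 1.0279 − (-1.3225) = 2.3504

d-prime = 2.35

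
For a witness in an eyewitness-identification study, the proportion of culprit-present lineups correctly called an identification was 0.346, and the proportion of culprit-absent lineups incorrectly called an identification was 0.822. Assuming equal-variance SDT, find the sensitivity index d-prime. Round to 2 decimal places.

d-prime = -1.32

z(0.346) = -0.396, z(0.822) = 0.923
d' = z(H) − z(FA) = -0.396 − 0.923 = -1.319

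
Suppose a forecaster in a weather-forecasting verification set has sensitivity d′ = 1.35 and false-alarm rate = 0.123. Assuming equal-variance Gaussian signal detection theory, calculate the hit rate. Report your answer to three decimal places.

hit rate = 0.575

z(false-alarm rate) = z(0.123) = -1.1601
z(H) = z(FA) + d' = -1.1601 + 1.35 = 0.1899
hit rate = Φ(0.1899) = 0.5753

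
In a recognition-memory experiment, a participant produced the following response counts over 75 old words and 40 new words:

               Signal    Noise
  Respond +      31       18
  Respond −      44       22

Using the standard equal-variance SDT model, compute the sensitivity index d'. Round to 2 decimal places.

H = 31/75 = 0.4133
FA = 18/40 = 0.4500
Φ⁻¹(H) = -0.219
Φ⁻¹(FA) = -0.126
d' = z(H) − z(FA) = -0.219 − (-0.126) = -0.093

d' = -0.09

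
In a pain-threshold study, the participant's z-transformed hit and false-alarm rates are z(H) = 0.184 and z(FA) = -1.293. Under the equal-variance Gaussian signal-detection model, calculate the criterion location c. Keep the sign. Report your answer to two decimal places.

c = −½·[z(H) + z(FA)] = −½·(0.184 + (-1.293)) = 0.5545
c > 0: the participant has a conservative response bias.

c = 0.55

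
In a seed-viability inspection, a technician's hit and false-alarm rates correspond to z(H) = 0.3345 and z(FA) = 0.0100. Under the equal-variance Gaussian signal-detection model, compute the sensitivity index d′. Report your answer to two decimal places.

d′ = 0.32

d' = z(H) − z(FA) = 0.3345 − 0.0100 = 0.3245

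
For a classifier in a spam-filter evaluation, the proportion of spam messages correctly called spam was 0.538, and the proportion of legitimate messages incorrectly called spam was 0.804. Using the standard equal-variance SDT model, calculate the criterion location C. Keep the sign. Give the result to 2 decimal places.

z(H) = 0.095
z(FA) = 0.856
c = −½·[z(H) + z(FA)] = −0.5 × (0.095 + 0.856) = -0.4755

C = -0.48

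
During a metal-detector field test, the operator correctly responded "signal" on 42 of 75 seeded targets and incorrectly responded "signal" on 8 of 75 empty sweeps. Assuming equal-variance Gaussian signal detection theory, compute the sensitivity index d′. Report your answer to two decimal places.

d′ = 1.40

H = 42/75 = 0.5600
FA = 8/75 = 0.1067
Φ⁻¹(H) = Φ⁻¹(0.5600) = 0.151
Φ⁻¹(FA) = Φ⁻¹(0.1067) = -1.244
d' = z(H) − z(FA) = 0.151 − (-1.244) = 1.395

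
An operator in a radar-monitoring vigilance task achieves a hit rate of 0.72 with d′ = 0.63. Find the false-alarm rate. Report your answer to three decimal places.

z(hit rate) = z(0.72) = 0.5828
z(FA) = z(H) − d' = 0.5828 − 0.63 = -0.0472
false-alarm rate = Φ(-0.0472) = 0.4812

false-alarm rate = 0.481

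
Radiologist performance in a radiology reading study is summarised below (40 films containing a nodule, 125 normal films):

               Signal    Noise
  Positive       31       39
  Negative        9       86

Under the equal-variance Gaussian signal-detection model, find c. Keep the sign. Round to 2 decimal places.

H = 31/40 = 0.7750
FA = 39/125 = 0.3120
z(0.7750) = 0.7554, z(0.3120) = -0.4902
c = −½·[z(H) + z(FA)] = −0.5 × (0.7554 + (-0.4902)) = -0.1326

c = -0.13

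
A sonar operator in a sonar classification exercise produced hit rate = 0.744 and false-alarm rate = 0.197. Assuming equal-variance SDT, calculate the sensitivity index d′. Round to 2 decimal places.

d′ = 1.51

z(H) = z(0.744) = 0.656
z(FA) = z(0.197) = -0.852
d' = z(H) − z(FA) = 0.656 − (-0.852) = 1.508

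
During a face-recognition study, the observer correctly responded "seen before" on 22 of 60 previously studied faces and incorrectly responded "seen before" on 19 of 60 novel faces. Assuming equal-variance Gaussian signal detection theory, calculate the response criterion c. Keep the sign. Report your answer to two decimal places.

H = 22/60 = 0.3667
FA = 19/60 = 0.3167
z(H) = -0.3406
z(FA) = -0.4769
c = −½·[z(H) + z(FA)] = −0.5 × (-0.3406 + (-0.4769)) = 0.40875
c > 0: the observer has a conservative response bias.

c = 0.41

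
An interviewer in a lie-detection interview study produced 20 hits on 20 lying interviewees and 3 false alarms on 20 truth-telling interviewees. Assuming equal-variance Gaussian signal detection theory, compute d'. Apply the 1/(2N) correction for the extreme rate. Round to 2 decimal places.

d' = 3.00

The hit rate is 20/20 = 1, so apply the 1/(2N) correction: H → 1 − 1/(2·20) = 0.97500.
z(H) = z(0.97500) = 1.960
z(FA) = z(0.15000) = -1.036
d' = 1.960 − (-1.036) = 2.996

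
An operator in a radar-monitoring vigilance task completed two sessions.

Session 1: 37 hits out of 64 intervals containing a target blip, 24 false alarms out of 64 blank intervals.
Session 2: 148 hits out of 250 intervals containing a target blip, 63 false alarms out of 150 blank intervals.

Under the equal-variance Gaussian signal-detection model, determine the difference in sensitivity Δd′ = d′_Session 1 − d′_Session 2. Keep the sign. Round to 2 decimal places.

Session 1: z(0.5781) = 0.197, z(0.3750) = -0.319, d' = 0.516
Session 2: z(0.5920) = 0.233, z(0.4200) = -0.202, d' = 0.435
Δd' = d'_Session 1 − d'_Session 2 = 0.516 − 0.435 = 0.081
Session 1 has the higher sensitivity.

Δd′ = 0.08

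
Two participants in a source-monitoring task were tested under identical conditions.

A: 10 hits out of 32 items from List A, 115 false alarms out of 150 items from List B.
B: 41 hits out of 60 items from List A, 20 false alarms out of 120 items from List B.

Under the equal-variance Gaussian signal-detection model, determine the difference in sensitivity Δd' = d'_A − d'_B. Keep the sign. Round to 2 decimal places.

A: z(0.3125) = -0.489, z(0.7667) = 0.728, d' = -1.217
B: z(0.6833) = 0.477, z(0.1667) = -0.967, d' = 1.444
Δd' = d'_A − d'_B = -1.217 − 1.444 = -2.661
B has the higher sensitivity.

Δd' = -2.66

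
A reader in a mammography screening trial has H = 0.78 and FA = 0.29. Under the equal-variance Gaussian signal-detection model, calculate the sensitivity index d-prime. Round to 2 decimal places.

d-prime = 1.33

z(0.78) = 0.7722, z(0.29) = -0.5534
d' = z(H) − z(FA) = 0.7722 − (-0.5534) = 1.3256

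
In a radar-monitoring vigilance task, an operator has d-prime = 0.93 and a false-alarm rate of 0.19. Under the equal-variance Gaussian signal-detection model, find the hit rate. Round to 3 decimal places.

z(false-alarm rate) = z(0.19) = -0.8779
z(H) = z(FA) + d' = -0.8779 + 0.93 = 0.0521
hit rate = Φ(0.0521) = 0.5208

hit rate = 0.521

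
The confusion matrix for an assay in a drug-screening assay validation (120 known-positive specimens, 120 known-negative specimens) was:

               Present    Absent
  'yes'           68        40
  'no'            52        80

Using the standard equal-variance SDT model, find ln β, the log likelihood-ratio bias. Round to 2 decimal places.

H = 68/120 = 0.5667
FA = 40/120 = 0.3333
Φ⁻¹(H) = Φ⁻¹(0.5667) = 0.168
Φ⁻¹(FA) = Φ⁻¹(0.3333) = -0.431
ln β = −½·[z(H)² − z(FA)²] = −0.5 × (0.028 − 0.186) = 0.079

ln β = 0.08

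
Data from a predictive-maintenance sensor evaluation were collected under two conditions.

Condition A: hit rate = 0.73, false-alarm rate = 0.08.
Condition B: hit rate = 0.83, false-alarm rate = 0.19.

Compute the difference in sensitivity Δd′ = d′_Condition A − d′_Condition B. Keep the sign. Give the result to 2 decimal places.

Δd′ = 0.19

Condition A: z(0.73) = 0.613, z(0.08) = -1.405, d' = 2.018
Condition B: z(0.83) = 0.954, z(0.19) = -0.878, d' = 1.832
Δd' = d'_Condition A − d'_Condition B = 2.018 − 1.832 = 0.186
Condition A has the higher sensitivity.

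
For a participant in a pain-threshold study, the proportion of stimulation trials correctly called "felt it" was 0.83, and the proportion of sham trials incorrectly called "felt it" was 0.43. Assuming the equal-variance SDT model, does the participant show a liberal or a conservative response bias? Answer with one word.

z(H) = 0.954, z(FA) = -0.176
c = −½·(z(H) + z(FA)) = -0.389
c < 0 → liberal criterion (biased toward responding “yes”).

liberal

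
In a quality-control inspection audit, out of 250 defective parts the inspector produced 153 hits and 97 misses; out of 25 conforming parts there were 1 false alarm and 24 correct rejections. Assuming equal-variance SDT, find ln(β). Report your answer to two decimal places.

H = 153/250 = 0.6120
FA = 1/25 = 0.0400
z(H) = z(0.6120) = 0.285
z(FA) = z(0.0400) = -1.751
ln β = −½·[z(H)² − z(FA)²] = −0.5 × (0.081 − 3.066) = 1.4925

ln β = 1.49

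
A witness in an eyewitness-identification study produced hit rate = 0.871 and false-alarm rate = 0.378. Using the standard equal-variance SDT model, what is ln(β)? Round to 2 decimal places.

ln β = -0.59

z(H) = z(0.871) = 1.131
z(FA) = z(0.378) = -0.311
ln β = −½·[z(H)² − z(FA)²] = −0.5 × (1.279 − 0.097) = -0.591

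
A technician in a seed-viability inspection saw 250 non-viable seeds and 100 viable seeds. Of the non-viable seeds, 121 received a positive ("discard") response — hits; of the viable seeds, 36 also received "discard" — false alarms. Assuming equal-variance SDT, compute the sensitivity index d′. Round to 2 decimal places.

H = 121/250 = 0.4840
FA = 36/100 = 0.3600
Φ⁻¹(H) = -0.040
Φ⁻¹(FA) = -0.358
d' = z(H) − z(FA) = -0.040 − (-0.358) = 0.318

d′ = 0.32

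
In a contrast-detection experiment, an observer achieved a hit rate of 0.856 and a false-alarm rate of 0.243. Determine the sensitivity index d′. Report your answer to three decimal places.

d′ = 1.759

Φ⁻¹(0.856) = 1.0625, Φ⁻¹(0.243) = -0.6967
d' = z(H) − z(FA) = 1.0625 − (-0.6967) = 1.7592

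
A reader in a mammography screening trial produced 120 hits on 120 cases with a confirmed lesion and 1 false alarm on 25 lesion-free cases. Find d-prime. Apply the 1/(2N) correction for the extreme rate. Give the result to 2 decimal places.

The hit rate is 120/120 = 1, so apply the 1/(2N) correction: H → 1 − 1/(2·120) = 0.99583.
z(H) = z(0.99583) = 2.638
z(FA) = z(0.04000) = -1.751
d' = 2.638 − (-1.751) = 4.389

d-prime = 4.39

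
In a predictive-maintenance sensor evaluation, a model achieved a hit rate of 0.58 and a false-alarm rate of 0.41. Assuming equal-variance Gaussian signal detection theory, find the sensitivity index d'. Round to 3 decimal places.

Φ⁻¹(H) = 0.2019
Φ⁻¹(FA) = -0.2275
d' = z(H) − z(FA) = 0.2019 − (-0.2275) = 0.4294

d' = 0.429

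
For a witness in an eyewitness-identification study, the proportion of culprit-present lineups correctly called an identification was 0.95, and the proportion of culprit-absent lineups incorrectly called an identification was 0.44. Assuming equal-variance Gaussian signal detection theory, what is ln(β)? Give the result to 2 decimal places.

ln β = -1.34

Φ⁻¹(H) = Φ⁻¹(0.95) = 1.645
Φ⁻¹(FA) = Φ⁻¹(0.44) = -0.151
ln β = −½·[z(H)² − z(FA)²] = −0.5 × (2.706 − 0.023) = -1.3415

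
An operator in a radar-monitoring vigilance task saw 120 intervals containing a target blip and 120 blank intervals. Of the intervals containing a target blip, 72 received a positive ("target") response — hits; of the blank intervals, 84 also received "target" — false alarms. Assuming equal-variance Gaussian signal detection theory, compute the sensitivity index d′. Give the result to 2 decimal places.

H = 72/120 = 0.6000
FA = 84/120 = 0.7000
z(0.6000) = 0.253, z(0.7000) = 0.524
d' = z(H) − z(FA) = 0.253 − 0.524 = -0.271

d′ = -0.27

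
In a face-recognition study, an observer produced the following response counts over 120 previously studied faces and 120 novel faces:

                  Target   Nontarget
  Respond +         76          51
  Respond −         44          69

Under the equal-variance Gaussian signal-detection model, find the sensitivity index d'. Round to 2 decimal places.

d' = 0.53

H = 76/120 = 0.6333
FA = 51/120 = 0.4250
z(H) = 0.341
z(FA) = -0.189
d' = z(H) − z(FA) = 0.341 − (-0.189) = 0.530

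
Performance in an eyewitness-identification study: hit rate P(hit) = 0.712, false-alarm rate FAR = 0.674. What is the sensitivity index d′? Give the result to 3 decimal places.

Φ⁻¹(0.712) = 0.5592, Φ⁻¹(0.674) = 0.4510
d' = z(H) − z(FA) = 0.5592 − 0.4510 = 0.1082

d′ = 0.108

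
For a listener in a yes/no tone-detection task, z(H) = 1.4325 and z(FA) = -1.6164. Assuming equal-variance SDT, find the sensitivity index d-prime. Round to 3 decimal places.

d-prime = 3.049

d' = z(H) − z(FA) = 1.4325 − (-1.6164) = 3.0489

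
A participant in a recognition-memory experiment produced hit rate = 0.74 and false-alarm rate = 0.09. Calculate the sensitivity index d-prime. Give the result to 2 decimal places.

z(H) = 0.6433
z(FA) = -1.3408
d' = z(H) − z(FA) = 0.6433 − (-1.3408) = 1.9841

d-prime = 1.98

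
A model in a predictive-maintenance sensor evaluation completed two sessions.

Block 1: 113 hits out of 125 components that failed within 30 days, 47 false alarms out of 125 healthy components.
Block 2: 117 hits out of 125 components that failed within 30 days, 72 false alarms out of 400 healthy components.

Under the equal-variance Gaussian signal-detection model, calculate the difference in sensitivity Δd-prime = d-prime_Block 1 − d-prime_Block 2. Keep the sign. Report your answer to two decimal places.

Block 1: z(0.9040) = 1.305, z(0.3760) = -0.316, d' = 1.621
Block 2: z(0.9360) = 1.522, z(0.1800) = -0.915, d' = 2.437
Δd' = d'_Block 1 − d'_Block 2 = 1.621 − 2.437 = -0.816
Block 2 has the higher sensitivity.

Δd-prime = -0.82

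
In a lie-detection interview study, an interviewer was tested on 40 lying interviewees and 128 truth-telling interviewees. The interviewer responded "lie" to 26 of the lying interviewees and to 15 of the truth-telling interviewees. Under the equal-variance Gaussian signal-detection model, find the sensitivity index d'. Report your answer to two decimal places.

d' = 1.57

H = 26/40 = 0.6500
FA = 15/128 = 0.1172
Φ⁻¹(H) = Φ⁻¹(0.6500) = 0.3853
Φ⁻¹(FA) = Φ⁻¹(0.1172) = -1.1891
d' = z(H) − z(FA) = 0.3853 − (-1.1891) = 1.5744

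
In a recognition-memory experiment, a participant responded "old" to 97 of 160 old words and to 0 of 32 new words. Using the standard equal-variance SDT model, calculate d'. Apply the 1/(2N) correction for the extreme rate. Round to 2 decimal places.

d' = 2.42

The false-alarm rate is 0/32 = 0, so apply the 1/(2N) correction: FA → 1/(2·32) = 0.01562.
z(H) = z(0.60625) = 0.270
z(FA) = z(0.01562) = -2.154
d' = 0.270 − (-2.154) = 2.424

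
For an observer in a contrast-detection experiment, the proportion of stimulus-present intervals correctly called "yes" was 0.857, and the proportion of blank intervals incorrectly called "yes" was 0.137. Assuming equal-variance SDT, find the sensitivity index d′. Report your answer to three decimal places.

d′ = 2.161

z(0.857) = 1.0669, z(0.137) = -1.0939
d' = z(H) − z(FA) = 1.0669 − (-1.0939) = 2.1608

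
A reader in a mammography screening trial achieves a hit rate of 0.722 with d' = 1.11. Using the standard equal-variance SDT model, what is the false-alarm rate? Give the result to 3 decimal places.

false-alarm rate = 0.301

z(hit rate) = z(0.722) = 0.5888
z(FA) = z(H) − d' = 0.5888 − 1.11 = -0.5212
false-alarm rate = Φ(-0.5212) = 0.3011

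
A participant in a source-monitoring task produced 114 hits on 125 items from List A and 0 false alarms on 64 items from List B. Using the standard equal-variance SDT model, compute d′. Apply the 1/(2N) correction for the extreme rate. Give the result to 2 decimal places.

The false-alarm rate is 0/64 = 0, so apply the 1/(2N) correction: FA → 1/(2·64) = 0.00781.
z(H) = z(0.91200) = 1.353
z(FA) = z(0.00781) = -2.418
d' = 1.353 − (-2.418) = 3.771

d′ = 3.77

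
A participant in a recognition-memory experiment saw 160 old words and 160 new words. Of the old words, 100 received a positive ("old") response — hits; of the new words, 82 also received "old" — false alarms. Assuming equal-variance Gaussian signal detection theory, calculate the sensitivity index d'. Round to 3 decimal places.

H = 100/160 = 0.6250
FA = 82/160 = 0.5125
Φ⁻¹(0.6250) = 0.3186, Φ⁻¹(0.5125) = 0.0313
d' = z(H) − z(FA) = 0.3186 − 0.0313 = 0.2873

d' = 0.287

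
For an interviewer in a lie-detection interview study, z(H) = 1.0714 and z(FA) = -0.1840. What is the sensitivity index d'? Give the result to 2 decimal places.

d' = 1.26

d' = z(H) − z(FA) = 1.0714 − (-0.1840) = 1.2554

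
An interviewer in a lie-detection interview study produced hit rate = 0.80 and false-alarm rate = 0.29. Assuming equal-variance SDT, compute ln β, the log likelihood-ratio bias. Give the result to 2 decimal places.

ln β = -0.20

Φ⁻¹(0.80) = 0.842, Φ⁻¹(0.29) = -0.553
ln β = −½·[z(H)² − z(FA)²] = −0.5 × (0.709 − 0.306) = -0.2015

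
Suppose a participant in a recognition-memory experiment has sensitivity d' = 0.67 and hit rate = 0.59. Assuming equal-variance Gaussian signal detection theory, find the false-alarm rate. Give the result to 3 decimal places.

z(hit rate) = z(0.59) = 0.2275
z(FA) = z(H) − d' = 0.2275 − 0.67 = -0.4425
false-alarm rate = Φ(-0.4425) = 0.3291

false-alarm rate = 0.329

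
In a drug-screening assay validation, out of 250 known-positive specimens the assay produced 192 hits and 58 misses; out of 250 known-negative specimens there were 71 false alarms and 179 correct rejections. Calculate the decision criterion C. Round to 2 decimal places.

H = 192/250 = 0.7680
FA = 71/250 = 0.2840
z(H) = 0.732
z(FA) = -0.571
c = −½·[z(H) + z(FA)] = −0.5 × (0.732 + (-0.571)) = -0.0805

C = -0.08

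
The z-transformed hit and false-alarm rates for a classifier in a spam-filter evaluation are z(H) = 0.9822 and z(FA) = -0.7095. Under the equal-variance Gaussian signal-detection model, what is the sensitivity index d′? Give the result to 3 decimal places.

d' = z(H) − z(FA) = 0.9822 − (-0.7095) = 1.6917

d′ = 1.692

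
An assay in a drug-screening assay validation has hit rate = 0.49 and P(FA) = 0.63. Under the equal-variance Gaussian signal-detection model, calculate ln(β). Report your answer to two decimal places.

z(H) = -0.025
z(FA) = 0.332
ln β = −½·[z(H)² − z(FA)²] = −0.5 × (0.001 − 0.110) = 0.0545

ln β = 0.05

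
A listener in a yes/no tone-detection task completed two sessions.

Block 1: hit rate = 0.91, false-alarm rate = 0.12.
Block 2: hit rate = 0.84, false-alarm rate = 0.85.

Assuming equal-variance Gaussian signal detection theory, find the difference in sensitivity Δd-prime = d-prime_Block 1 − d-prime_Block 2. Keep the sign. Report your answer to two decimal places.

Block 1: z(0.91) = 1.341, z(0.12) = -1.175, d' = 2.516
Block 2: z(0.84) = 0.994, z(0.85) = 1.036, d' = -0.042
Δd' = d'_Block 1 − d'_Block 2 = 2.516 − (-0.042) = 2.558
Block 1 has the higher sensitivity.

Δd-prime = 2.56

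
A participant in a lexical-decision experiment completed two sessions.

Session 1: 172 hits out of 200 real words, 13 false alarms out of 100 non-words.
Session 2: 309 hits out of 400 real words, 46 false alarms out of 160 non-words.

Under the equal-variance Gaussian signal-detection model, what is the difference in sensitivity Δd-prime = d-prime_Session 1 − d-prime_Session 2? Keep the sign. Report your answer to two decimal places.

Δd-prime = 0.90

Session 1: z(0.8600) = 1.080, z(0.1300) = -1.126, d' = 2.206
Session 2: z(0.7725) = 0.747, z(0.2875) = -0.561, d' = 1.308
Δd' = d'_Session 1 − d'_Session 2 = 2.206 − 1.308 = 0.898
Session 1 has the higher sensitivity.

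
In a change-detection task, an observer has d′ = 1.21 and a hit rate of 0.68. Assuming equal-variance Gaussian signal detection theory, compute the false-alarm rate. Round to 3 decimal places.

false-alarm rate = 0.229

z(hit rate) = z(0.68) = 0.4677
z(FA) = z(H) − d' = 0.4677 − 1.21 = -0.7423
false-alarm rate = Φ(-0.7423) = 0.2290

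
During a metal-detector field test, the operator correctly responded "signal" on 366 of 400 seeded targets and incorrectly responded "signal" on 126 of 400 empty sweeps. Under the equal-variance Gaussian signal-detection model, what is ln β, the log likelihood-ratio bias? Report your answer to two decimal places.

H = 366/400 = 0.9150
FA = 126/400 = 0.3150
z(0.9150) = 1.372, z(0.3150) = -0.482
ln β = −½·[z(H)² − z(FA)²] = −0.5 × (1.882 − 0.232) = -0.825

ln β = -0.83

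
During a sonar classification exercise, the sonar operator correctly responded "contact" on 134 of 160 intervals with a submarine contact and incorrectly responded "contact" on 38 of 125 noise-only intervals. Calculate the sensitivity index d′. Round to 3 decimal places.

H = 134/160 = 0.8375
FA = 38/125 = 0.3040
z(H) = z(0.8375) = 0.9842
z(FA) = z(0.3040) = -0.5129
d' = z(H) − z(FA) = 0.9842 − (-0.5129) = 1.4971

d′ = 1.497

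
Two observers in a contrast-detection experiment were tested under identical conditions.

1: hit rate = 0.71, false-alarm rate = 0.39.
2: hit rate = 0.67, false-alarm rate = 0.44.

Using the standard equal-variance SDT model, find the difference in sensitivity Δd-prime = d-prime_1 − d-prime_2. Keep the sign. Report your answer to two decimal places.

1: z(0.71) = 0.553, z(0.39) = -0.279, d' = 0.832
2: z(0.67) = 0.440, z(0.44) = -0.151, d' = 0.591
Δd' = d'_1 − d'_2 = 0.832 − 0.591 = 0.241
1 has the higher sensitivity.

Δd-prime = 0.24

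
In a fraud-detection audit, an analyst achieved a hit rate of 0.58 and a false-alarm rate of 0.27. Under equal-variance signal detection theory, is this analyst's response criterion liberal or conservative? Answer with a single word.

z(H) = 0.202, z(FA) = -0.613
c = −½·(z(H) + z(FA)) = 0.2055
c > 0 → conservative criterion (biased toward responding “no”).

conservative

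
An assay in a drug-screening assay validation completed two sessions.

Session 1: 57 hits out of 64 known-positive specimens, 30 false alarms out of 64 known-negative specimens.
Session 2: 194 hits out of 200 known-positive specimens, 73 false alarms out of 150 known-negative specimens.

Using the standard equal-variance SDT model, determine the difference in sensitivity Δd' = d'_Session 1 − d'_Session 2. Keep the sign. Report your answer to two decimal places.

Session 1: z(0.8906) = 1.230, z(0.4688) = -0.078, d' = 1.308
Session 2: z(0.9700) = 1.881, z(0.4867) = -0.033, d' = 1.914
Δd' = d'_Session 1 − d'_Session 2 = 1.308 − 1.914 = -0.606
Session 2 has the higher sensitivity.

Δd' = -0.61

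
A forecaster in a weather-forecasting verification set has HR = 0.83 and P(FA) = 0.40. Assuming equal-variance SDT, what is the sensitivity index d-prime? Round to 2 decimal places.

d-prime = 1.21

z(0.83) = 0.9542, z(0.40) = -0.2533
d' = z(H) − z(FA) = 0.9542 − (-0.2533) = 1.2075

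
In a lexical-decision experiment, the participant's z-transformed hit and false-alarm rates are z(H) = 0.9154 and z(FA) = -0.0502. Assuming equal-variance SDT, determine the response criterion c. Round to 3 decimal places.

c = -0.433

c = −½·[z(H) + z(FA)] = −½·(0.9154 + (-0.0502)) = -0.4326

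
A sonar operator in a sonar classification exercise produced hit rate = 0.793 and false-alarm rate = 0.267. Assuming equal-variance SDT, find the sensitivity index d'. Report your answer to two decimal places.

d' = 1.44

Φ⁻¹(0.793) = 0.8169, Φ⁻¹(0.267) = -0.6219
d' = z(H) − z(FA) = 0.8169 − (-0.6219) = 1.4388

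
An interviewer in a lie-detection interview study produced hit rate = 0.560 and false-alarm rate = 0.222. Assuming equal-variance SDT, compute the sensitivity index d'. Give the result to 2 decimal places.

z(H) = z(0.560) = 0.151
z(FA) = z(0.222) = -0.765
d' = z(H) − z(FA) = 0.151 − (-0.765) = 0.916

d' = 0.92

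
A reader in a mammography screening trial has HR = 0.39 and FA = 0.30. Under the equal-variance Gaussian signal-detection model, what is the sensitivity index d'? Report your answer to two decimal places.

Φ⁻¹(H) = Φ⁻¹(0.39) = -0.2793
Φ⁻¹(FA) = Φ⁻¹(0.30) = -0.5244
d' = z(H) − z(FA) = -0.2793 − (-0.5244) = 0.2451

d' = 0.25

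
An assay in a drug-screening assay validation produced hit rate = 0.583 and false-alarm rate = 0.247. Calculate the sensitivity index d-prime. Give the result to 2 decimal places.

d-prime = 0.89

z(0.583) = 0.2096, z(0.247) = -0.6840
d' = z(H) − z(FA) = 0.2096 − (-0.6840) = 0.8936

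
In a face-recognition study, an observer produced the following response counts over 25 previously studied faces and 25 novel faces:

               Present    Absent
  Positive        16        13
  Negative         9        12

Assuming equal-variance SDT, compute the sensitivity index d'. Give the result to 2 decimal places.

d' = 0.31

H = 16/25 = 0.6400
FA = 13/25 = 0.5200
z(0.6400) = 0.358, z(0.5200) = 0.050
d' = z(H) − z(FA) = 0.358 − 0.050 = 0.308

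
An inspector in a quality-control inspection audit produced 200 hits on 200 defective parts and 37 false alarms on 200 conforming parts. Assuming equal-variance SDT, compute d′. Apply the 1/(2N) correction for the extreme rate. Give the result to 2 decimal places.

d′ = 3.70

The hit rate is 200/200 = 1, so apply the 1/(2N) correction: H → 1 − 1/(2·200) = 0.99750.
z(H) = z(0.99750) = 2.807
z(FA) = z(0.18500) = -0.896
d' = 2.807 − (-0.896) = 3.703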